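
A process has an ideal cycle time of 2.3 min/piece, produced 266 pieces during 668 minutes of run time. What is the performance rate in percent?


Formula: Performance = (Ideal CT * Total Count) / Run Time * 100
Ideal output time = 2.3 * 266 = 611.8 min
Performance = 611.8 / 668 * 100 = 91.6%

91.6%


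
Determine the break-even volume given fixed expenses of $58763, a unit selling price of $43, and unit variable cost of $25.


Formula: BEQ = Fixed Costs / (Price - Variable Cost)
Contribution margin = $43 - $25 = $18/unit
BEQ = ceil($58763 / $18/unit) = ceil(3264.61) = 3265 units

3265 units


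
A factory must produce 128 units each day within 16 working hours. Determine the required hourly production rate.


Formula: Production Rate = Daily Demand / Available Hours
Rate = 128 units/day / 16 hours/day
Rate = 8.0 units/hour

8.0 units/hour


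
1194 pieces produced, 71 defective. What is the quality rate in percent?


Formula: Quality Rate = Good Pieces / Total Pieces * 100
Good pieces = 1194 - 71 = 1123
QR = 1123 / 1194 * 100 = 94.1%

94.1%


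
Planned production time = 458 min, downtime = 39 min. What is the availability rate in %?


Formula: Availability = (Planned Time - Downtime) / Planned Time * 100
Uptime = 458 - 39 = 419 min
Availability = 419 / 458 * 100 = 91.5%

91.5%


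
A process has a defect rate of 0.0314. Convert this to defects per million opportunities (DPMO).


DPMO = defect_rate * 1000000 = 0.0314 * 1000000

31400


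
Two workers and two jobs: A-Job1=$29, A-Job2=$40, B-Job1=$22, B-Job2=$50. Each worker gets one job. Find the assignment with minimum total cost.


Option 1: A->1 + B->2 = $29 + $50 = $79
Option 2: A->2 + B->1 = $40 + $22 = $62
Min cost = min($79, $62) = $62

$62


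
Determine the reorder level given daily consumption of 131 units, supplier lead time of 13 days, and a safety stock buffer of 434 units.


Formula: ROP = (Daily Demand * Lead Time) + Safety Stock
Demand during lead time = 131 * 13 = 1703 units
ROP = 1703 + 434 = 2137 units

2137 units


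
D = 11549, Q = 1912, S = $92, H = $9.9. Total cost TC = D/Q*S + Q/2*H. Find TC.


TC = 11549/1912 * 92 + 1912/2 * 9.9

$10020.11


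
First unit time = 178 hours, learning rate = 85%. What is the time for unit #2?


Formula: T_n = T_1 * (learning_rate)^(log2(n)) where learning_rate = rate/100
Doublings = log2(2) = 1
T_n = 178 * 0.85^1
T_n = 178 * 0.85 = 151.3 hours

151.3 hours


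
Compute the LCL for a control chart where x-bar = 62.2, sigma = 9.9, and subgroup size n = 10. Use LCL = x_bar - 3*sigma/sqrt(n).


LCL = 62.2 - 3 * 9.9 / sqrt(10)

52.81


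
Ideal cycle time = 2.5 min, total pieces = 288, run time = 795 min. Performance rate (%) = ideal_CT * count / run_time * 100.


Formula: Performance = (Ideal CT * Total Count) / Run Time * 100
Ideal output time = 2.5 * 288 = 720.0 min
Performance = 720.0 / 795 * 100 = 90.6%

90.6%


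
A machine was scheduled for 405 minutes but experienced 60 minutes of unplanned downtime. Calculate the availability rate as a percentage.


Formula: Availability = (Planned Time - Downtime) / Planned Time * 100
Uptime = 405 - 60 = 345 min
Availability = 345 / 405 * 100 = 85.2%

85.2%


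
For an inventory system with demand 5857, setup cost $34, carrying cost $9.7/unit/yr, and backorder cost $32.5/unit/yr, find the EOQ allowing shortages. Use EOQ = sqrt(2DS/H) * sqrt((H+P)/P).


Formula: EOQ* = sqrt(2DS/H) * sqrt((H+P)/P)
Base EOQ = sqrt(2*5857*34/9.7) = 202.63 units
Correction = sqrt((9.7+32.5)/32.5) = 1.1395
EOQ* = 202.63 * 1.1395 = 230.9 units

230.9 units


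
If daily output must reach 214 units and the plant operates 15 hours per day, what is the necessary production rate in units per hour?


Formula: Production Rate = Daily Demand / Available Hours
Rate = 214 units/day / 15 hours/day
Rate = 14.3 units/hour

14.3 units/hour


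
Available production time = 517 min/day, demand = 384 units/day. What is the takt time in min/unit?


Formula: Takt Time = Available Production Time / Customer Demand
Takt = 517 min/day / 384 units/day
Takt = 1.35 min/unit

1.35 min/unit


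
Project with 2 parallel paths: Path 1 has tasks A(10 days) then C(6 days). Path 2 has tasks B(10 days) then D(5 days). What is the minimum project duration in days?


Path 1 = 10 + 6 = 16 days
Path 2 = 10 + 5 = 15 days
Duration = max(16, 15) = 16 days

16 days


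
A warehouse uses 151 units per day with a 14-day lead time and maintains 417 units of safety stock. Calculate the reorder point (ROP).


Formula: ROP = (Daily Demand * Lead Time) + Safety Stock
Demand during lead time = 151 * 14 = 2114 units
ROP = 2114 + 417 = 2531 units

2531 units


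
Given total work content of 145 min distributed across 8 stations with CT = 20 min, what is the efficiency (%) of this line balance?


Formula: Efficiency = Sum of Task Times / (N_stations * CT) * 100
Total station capacity = 8 stations * 20 min = 160 min
Efficiency = 145 / 160 * 100 = 90.6%

90.6%


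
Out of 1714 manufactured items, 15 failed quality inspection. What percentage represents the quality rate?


Formula: Quality Rate = Good Pieces / Total Pieces * 100
Good pieces = 1714 - 15 = 1699
QR = 1699 / 1714 * 100 = 99.1%

99.1%


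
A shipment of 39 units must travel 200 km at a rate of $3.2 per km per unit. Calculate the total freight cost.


TC = dist * cost * units = 200 * 3.2 * 39 = $24960.00

$24960.00


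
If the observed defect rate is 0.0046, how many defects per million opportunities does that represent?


DPMO = defect_rate * 1000000 = 0.0046 * 1000000

4600


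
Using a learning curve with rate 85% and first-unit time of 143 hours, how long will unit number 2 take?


Formula: T_n = T_1 * (learning_rate)^(log2(n)) where learning_rate = rate/100
Doublings = log2(2) = 1
T_n = 143 * 0.85^1
T_n = 143 * 0.85 = 121.6 hours

121.6 hours


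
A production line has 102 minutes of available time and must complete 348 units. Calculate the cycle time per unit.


Formula: CT = Available Time / Number of Units
CT = 102 min / 348 units
CT = 0.29 min/unit

0.29 min/unit


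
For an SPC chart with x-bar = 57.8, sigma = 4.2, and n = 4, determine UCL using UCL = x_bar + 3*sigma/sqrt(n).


UCL = 57.8 + 3 * 4.2 / sqrt(4)

64.1


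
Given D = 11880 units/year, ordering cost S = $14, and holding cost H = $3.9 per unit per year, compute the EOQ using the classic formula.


Formula: EOQ = sqrt(2 * D * S / H)
Numerator: 2 * 11880 * 14 = 332640
2DS/H = 332640 / 3.9 = 85292.3
EOQ = sqrt(85292.3) = 292.0 units

292.0 units


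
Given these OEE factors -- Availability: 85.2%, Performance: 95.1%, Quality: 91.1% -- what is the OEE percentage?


Formula: OEE = Availability * Performance * Quality / 10000
A * P = 85.2% * 95.1% / 100 = 81.03%
OEE = 81.03% * 91.1% / 100 = 73.8%

73.8%


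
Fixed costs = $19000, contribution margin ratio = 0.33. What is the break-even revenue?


Formula: BER = Fixed Costs / Contribution Margin Ratio
BER = $19000 / 0.33
BER = $57575.76 (to the nearest cent)

$57575.76


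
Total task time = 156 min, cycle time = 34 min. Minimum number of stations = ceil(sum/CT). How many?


Formula: N_min = ceil(Sum of Task Times / Cycle Time)
N_min = ceil(156 min / 34 min) = ceil(4.5882)
N_min = 5 stations

5


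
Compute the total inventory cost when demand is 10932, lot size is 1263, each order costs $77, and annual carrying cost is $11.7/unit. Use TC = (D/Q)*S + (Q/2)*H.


TC = 10932/1263 * 77 + 1263/2 * 11.7

$8055.03


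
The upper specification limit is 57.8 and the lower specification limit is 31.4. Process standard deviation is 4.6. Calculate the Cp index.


Cp = (57.8 - 31.4) / (6 * 4.6)

0.96


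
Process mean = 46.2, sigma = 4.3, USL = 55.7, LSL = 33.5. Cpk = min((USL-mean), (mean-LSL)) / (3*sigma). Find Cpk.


Cpu = (55.7 - 46.2) / (3 * 4.3) = 0.74
Cpl = (46.2 - 33.5) / (3 * 4.3) = 0.98
Cpk = min(0.74, 0.98) = 0.74

0.74


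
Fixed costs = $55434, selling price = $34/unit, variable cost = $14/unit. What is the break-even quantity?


Formula: BEQ = Fixed Costs / (Price - Variable Cost)
Contribution margin = $34 - $14 = $20/unit
BEQ = ceil($55434 / $20/unit) = ceil(2771.7) = 2772 units

2772 units


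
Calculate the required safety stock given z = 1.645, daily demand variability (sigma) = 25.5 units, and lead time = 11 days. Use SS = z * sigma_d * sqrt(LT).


Formula: SS = z * sigma_d * sqrt(LT)
sqrt(LT) = sqrt(11) = 3.3166
SS = 1.645 * 25.5 * 3.3166
SS = 139.1 units

139.1 units


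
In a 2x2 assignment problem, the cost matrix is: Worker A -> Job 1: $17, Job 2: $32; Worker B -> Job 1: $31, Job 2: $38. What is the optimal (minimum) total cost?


Option 1: A->1 + B->2 = $17 + $38 = $55
Option 2: A->2 + B->1 = $32 + $31 = $63
Min cost = min($55, $63) = $55

$55


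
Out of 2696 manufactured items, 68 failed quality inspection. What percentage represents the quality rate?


Formula: Quality Rate = Good Pieces / Total Pieces * 100
Good pieces = 2696 - 68 = 2628
QR = 2628 / 2696 * 100 = 97.5%

97.5%


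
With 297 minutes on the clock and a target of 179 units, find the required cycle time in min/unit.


Formula: CT = Available Time / Number of Units
CT = 297 min / 179 units
CT = 1.66 min/unit

1.66 min/unit


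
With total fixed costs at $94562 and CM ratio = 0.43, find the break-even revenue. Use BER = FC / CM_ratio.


Formula: BER = Fixed Costs / Contribution Margin Ratio
BER = $94562 / 0.43
BER = $219911.63 (to the nearest cent)

$219911.63


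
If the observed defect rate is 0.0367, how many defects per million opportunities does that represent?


DPMO = defect_rate * 1000000 = 0.0367 * 1000000

36700


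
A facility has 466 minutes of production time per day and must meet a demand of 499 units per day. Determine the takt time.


Formula: Takt Time = Available Production Time / Customer Demand
Takt = 466 min/day / 499 units/day
Takt = 0.93 min/unit

0.93 min/unit


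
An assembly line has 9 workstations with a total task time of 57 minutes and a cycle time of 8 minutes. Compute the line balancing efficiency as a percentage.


Formula: Efficiency = Sum of Task Times / (N_stations * CT) * 100
Total station capacity = 9 stations * 8 min = 72 min
Efficiency = 57 / 72 * 100 = 79.2%

79.2%


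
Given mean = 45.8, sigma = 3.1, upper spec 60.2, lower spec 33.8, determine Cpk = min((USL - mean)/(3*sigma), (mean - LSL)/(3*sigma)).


Cpu = (60.2 - 45.8) / (3 * 3.1) = 1.55
Cpl = (45.8 - 33.8) / (3 * 3.1) = 1.29
Cpk = min(1.55, 1.29) = 1.29

1.29


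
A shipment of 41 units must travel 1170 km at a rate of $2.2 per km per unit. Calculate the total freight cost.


TC = dist * cost * units = 1170 * 2.2 * 41 = $105534.00

$105534.00


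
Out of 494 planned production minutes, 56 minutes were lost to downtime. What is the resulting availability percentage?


Formula: Availability = (Planned Time - Downtime) / Planned Time * 100
Uptime = 494 - 56 = 438 min
Availability = 438 / 494 * 100 = 88.7%

88.7%


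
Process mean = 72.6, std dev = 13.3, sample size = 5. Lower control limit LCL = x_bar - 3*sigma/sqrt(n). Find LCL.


LCL = 72.6 - 3 * 13.3 / sqrt(5)

54.76


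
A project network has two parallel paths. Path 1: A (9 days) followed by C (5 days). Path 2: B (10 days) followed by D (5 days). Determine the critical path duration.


Path 1 = 9 + 5 = 14 days
Path 2 = 10 + 5 = 15 days
Duration = max(14, 15) = 15 days

15 days


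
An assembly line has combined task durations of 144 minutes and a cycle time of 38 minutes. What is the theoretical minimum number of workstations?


Formula: N_min = ceil(Sum of Task Times / Cycle Time)
N_min = ceil(144 min / 38 min) = ceil(3.7895)
N_min = 4 stations

4


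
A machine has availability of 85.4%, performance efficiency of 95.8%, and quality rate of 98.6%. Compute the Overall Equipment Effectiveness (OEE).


Formula: OEE = Availability * Performance * Quality / 10000
A * P = 85.4% * 95.8% / 100 = 81.81%
OEE = 81.81% * 98.6% / 100 = 80.7%

80.7%


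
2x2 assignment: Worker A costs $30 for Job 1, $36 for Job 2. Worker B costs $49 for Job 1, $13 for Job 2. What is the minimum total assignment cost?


Option 1: A->1 + B->2 = $30 + $13 = $43
Option 2: A->2 + B->1 = $36 + $49 = $85
Min cost = min($43, $85) = $43

$43


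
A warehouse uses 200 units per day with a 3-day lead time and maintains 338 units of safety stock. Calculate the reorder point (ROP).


Formula: ROP = (Daily Demand * Lead Time) + Safety Stock
Demand during lead time = 200 * 3 = 600 units
ROP = 600 + 338 = 938 units

938 units


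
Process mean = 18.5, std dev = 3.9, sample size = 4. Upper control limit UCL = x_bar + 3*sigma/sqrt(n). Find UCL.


UCL = 18.5 + 3 * 3.9 / sqrt(4)

24.35


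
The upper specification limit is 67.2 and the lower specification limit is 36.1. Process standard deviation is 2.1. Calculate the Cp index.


Cp = (67.2 - 36.1) / (6 * 2.1)

2.47


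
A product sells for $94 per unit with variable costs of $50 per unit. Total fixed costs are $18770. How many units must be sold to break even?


Formula: BEQ = Fixed Costs / (Price - Variable Cost)
Contribution margin = $94 - $50 = $44/unit
BEQ = ceil($18770 / $44/unit) = ceil(426.59) = 427 units

427 units


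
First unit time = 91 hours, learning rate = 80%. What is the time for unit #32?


Formula: T_n = T_1 * (learning_rate)^(log2(n)) where learning_rate = rate/100
Doublings = log2(32) = 5
T_n = 91 * 0.8^5
T_n = 91 * 0.3277 = 29.8 hours

29.8 hours


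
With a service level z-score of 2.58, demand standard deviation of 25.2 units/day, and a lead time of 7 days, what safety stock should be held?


Formula: SS = z * sigma_d * sqrt(LT)
sqrt(LT) = sqrt(7) = 2.6458
SS = 2.58 * 25.2 * 2.6458
SS = 172.0 units

172.0 units


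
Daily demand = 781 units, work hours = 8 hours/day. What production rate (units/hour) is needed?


Formula: Production Rate = Daily Demand / Available Hours
Rate = 781 units/day / 8 hours/day
Rate = 97.6 units/hour

97.6 units/hour


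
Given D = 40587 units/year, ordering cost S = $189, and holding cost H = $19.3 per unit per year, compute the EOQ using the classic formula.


Formula: EOQ = sqrt(2 * D * S / H)
Numerator: 2 * 40587 * 189 = 15341886
2DS/H = 15341886 / 19.3 = 794916.4
EOQ = sqrt(794916.4) = 891.6 units

891.6 units


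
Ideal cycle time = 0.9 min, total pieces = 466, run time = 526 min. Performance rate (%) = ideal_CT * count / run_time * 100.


Formula: Performance = (Ideal CT * Total Count) / Run Time * 100
Ideal output time = 0.9 * 466 = 419.4 min
Performance = 419.4 / 526 * 100 = 79.7%

79.7%


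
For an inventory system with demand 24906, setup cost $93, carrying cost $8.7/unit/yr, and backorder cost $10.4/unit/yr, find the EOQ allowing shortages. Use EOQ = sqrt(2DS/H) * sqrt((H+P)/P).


Formula: EOQ* = sqrt(2DS/H) * sqrt((H+P)/P)
Base EOQ = sqrt(2*24906*93/8.7) = 729.71 units
Correction = sqrt((8.7+10.4)/10.4) = 1.35519
EOQ* = 729.71 * 1.35519 = 988.9 units

988.9 units


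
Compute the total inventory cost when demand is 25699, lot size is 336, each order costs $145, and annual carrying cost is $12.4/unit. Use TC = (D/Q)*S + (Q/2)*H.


TC = 25699/336 * 145 + 336/2 * 12.4

$13173.54


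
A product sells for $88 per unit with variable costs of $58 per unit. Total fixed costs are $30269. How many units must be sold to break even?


Formula: BEQ = Fixed Costs / (Price - Variable Cost)
Contribution margin = $88 - $58 = $30/unit
BEQ = ceil($30269 / $30/unit) = ceil(1008.97) = 1009 units

1009 units


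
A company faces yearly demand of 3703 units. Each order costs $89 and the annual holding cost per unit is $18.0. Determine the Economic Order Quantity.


Formula: EOQ = sqrt(2 * D * S / H)
Numerator: 2 * 3703 * 89 = 659134
2DS/H = 659134 / 18.0 = 36618.6
EOQ = sqrt(36618.6) = 191.4 units

191.4 units


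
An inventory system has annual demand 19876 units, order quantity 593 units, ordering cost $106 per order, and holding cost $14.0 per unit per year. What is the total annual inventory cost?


TC = 19876/593 * 106 + 593/2 * 14.0

$7703.88


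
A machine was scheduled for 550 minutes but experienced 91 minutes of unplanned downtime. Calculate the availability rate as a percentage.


Formula: Availability = (Planned Time - Downtime) / Planned Time * 100
Uptime = 550 - 91 = 459 min
Availability = 459 / 550 * 100 = 83.5%

83.5%


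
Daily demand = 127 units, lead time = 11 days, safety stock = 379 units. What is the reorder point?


Formula: ROP = (Daily Demand * Lead Time) + Safety Stock
Demand during lead time = 127 * 11 = 1397 units
ROP = 1397 + 379 = 1776 units

1776 units


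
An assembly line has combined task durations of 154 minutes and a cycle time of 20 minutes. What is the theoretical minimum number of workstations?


Formula: N_min = ceil(Sum of Task Times / Cycle Time)
N_min = ceil(154 min / 20 min) = ceil(7.7)
N_min = 8 stations

8


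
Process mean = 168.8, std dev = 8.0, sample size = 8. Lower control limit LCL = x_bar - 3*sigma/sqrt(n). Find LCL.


LCL = 168.8 - 3 * 8.0 / sqrt(8)

160.31


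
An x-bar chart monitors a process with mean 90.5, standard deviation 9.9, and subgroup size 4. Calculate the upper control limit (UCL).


UCL = 90.5 + 3 * 9.9 / sqrt(4)

105.35


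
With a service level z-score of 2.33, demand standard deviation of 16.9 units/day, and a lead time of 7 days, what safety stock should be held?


Formula: SS = z * sigma_d * sqrt(LT)
sqrt(LT) = sqrt(7) = 2.6458
SS = 2.33 * 16.9 * 2.6458
SS = 104.2 units

104.2 units


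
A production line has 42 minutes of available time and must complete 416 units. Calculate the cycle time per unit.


Formula: CT = Available Time / Number of Units
CT = 42 min / 416 units
CT = 0.1 min/unit

0.1 min/unit


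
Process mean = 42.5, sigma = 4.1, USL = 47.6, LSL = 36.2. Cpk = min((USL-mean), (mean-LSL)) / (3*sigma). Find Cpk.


Cpu = (47.6 - 42.5) / (3 * 4.1) = 0.41
Cpl = (42.5 - 36.2) / (3 * 4.1) = 0.51
Cpk = min(0.41, 0.51) = 0.41

0.41


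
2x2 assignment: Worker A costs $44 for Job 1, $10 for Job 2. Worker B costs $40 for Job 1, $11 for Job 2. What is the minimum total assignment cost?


Option 1: A->1 + B->2 = $44 + $11 = $55
Option 2: A->2 + B->1 = $10 + $40 = $50
Min cost = min($55, $50) = $50

$50


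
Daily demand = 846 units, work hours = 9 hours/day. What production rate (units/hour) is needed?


Formula: Production Rate = Daily Demand / Available Hours
Rate = 846 units/day / 9 hours/day
Rate = 94.0 units/hour

94.0 units/hour


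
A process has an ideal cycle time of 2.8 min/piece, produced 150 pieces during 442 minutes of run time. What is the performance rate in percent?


Formula: Performance = (Ideal CT * Total Count) / Run Time * 100
Ideal output time = 2.8 * 150 = 420.0 min
Performance = 420.0 / 442 * 100 = 95.0%

95.0%


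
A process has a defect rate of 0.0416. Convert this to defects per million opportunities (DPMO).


DPMO = defect_rate * 1000000 = 0.0416 * 1000000

41600


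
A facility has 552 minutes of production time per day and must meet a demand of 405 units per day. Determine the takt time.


Formula: Takt Time = Available Production Time / Customer Demand
Takt = 552 min/day / 405 units/day
Takt = 1.36 min/unit

1.36 min/unit


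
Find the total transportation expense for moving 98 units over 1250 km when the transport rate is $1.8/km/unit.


TC = dist * cost * units = 1250 * 1.8 * 98 = $220500.00

$220500.00


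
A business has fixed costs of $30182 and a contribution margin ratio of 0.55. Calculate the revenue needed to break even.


Formula: BER = Fixed Costs / Contribution Margin Ratio
BER = $30182 / 0.55
BER = $54876.36 (to the nearest cent)

$54876.36


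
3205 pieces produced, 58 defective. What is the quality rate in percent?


Formula: Quality Rate = Good Pieces / Total Pieces * 100
Good pieces = 3205 - 58 = 3147
QR = 3147 / 3205 * 100 = 98.2%

98.2%


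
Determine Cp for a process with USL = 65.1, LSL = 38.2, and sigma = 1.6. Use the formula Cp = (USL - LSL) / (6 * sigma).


Cp = (65.1 - 38.2) / (6 * 1.6)

2.8


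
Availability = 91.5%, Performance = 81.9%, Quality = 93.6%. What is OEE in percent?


Formula: OEE = Availability * Performance * Quality / 10000
A * P = 91.5% * 81.9% / 100 = 74.94%
OEE = 74.94% * 93.6% / 100 = 70.1%

70.1%


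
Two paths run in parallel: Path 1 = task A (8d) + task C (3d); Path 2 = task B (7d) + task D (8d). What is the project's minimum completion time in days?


Path 1 = 8 + 3 = 11 days
Path 2 = 7 + 8 = 15 days
Duration = max(11, 15) = 15 days

15 days


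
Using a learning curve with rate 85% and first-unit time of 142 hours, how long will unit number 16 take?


Formula: T_n = T_1 * (learning_rate)^(log2(n)) where learning_rate = rate/100
Doublings = log2(16) = 4
T_n = 142 * 0.85^4
T_n = 142 * 0.522 = 74.1 hours

74.1 hours


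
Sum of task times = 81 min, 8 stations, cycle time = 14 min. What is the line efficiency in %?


Formula: Efficiency = Sum of Task Times / (N_stations * CT) * 100
Total station capacity = 8 stations * 14 min = 112 min
Efficiency = 81 / 112 * 100 = 72.3%

72.3%


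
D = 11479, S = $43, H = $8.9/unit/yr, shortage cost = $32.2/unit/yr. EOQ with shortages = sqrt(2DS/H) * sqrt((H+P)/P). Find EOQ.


Formula: EOQ* = sqrt(2DS/H) * sqrt((H+P)/P)
Base EOQ = sqrt(2*11479*43/8.9) = 333.05 units
Correction = sqrt((8.9+32.2)/32.2) = 1.12978
EOQ* = 333.05 * 1.12978 = 376.3 units

376.3 units


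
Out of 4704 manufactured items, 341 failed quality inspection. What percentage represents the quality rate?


Formula: Quality Rate = Good Pieces / Total Pieces * 100
Good pieces = 4704 - 341 = 4363
QR = 4363 / 4704 * 100 = 92.8%

92.8%


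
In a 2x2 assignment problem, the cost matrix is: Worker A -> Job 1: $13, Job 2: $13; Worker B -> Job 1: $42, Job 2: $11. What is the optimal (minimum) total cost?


Option 1: A->1 + B->2 = $13 + $11 = $24
Option 2: A->2 + B->1 = $13 + $42 = $55
Min cost = min($24, $55) = $24

$24


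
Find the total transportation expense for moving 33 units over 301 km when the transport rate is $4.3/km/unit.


TC = dist * cost * units = 301 * 4.3 * 33 = $42711.90

$42711.90


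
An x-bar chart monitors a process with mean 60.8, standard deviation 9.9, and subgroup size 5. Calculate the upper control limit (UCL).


UCL = 60.8 + 3 * 9.9 / sqrt(5)

74.08


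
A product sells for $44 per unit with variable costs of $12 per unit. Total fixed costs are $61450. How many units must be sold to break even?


Formula: BEQ = Fixed Costs / (Price - Variable Cost)
Contribution margin = $44 - $12 = $32/unit
BEQ = ceil($61450 / $32/unit) = ceil(1920.31) = 1921 units

1921 units


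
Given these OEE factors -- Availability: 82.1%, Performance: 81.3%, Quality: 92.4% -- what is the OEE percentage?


Formula: OEE = Availability * Performance * Quality / 10000
A * P = 82.1% * 81.3% / 100 = 66.75%
OEE = 66.75% * 92.4% / 100 = 61.7%

61.7%


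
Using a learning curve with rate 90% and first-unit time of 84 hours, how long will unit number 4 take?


Formula: T_n = T_1 * (learning_rate)^(log2(n)) where learning_rate = rate/100
Doublings = log2(4) = 2
T_n = 84 * 0.9^2
T_n = 84 * 0.81 = 68.0 hours

68.0 hours


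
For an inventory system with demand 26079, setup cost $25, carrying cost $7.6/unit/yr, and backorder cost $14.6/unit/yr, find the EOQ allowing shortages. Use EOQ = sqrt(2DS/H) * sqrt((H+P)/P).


Formula: EOQ* = sqrt(2DS/H) * sqrt((H+P)/P)
Base EOQ = sqrt(2*26079*25/7.6) = 414.21 units
Correction = sqrt((7.6+14.6)/14.6) = 1.23311
EOQ* = 414.21 * 1.23311 = 510.8 units

510.8 units


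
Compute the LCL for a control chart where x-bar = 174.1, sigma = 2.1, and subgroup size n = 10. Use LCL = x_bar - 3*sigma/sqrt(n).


LCL = 174.1 - 3 * 2.1 / sqrt(10)

172.11


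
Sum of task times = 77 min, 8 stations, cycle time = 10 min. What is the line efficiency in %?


Formula: Efficiency = Sum of Task Times / (N_stations * CT) * 100
Total station capacity = 8 stations * 10 min = 80 min
Efficiency = 77 / 80 * 100 = 96.3%

96.3%


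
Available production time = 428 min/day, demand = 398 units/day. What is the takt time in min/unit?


Formula: Takt Time = Available Production Time / Customer Demand
Takt = 428 min/day / 398 units/day
Takt = 1.08 min/unit

1.08 min/unit


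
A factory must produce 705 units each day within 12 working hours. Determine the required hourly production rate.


Formula: Production Rate = Daily Demand / Available Hours
Rate = 705 units/day / 12 hours/day
Rate = 58.8 units/hour

58.8 units/hour


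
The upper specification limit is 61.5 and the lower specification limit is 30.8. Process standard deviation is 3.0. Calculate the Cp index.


Cp = (61.5 - 30.8) / (6 * 3.0)

1.71


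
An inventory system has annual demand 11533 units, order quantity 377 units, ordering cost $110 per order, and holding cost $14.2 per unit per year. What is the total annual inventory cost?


TC = 11533/377 * 110 + 377/2 * 14.2

$6041.77


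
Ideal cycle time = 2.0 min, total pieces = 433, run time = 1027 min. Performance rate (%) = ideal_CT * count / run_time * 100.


Formula: Performance = (Ideal CT * Total Count) / Run Time * 100
Ideal output time = 2.0 * 433 = 866.0 min
Performance = 866.0 / 1027 * 100 = 84.3%

84.3%


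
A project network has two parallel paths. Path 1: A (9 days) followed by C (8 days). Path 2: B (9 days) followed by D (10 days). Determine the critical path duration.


Path 1 = 9 + 8 = 17 days
Path 2 = 9 + 10 = 19 days
Duration = max(17, 19) = 19 days

19 days


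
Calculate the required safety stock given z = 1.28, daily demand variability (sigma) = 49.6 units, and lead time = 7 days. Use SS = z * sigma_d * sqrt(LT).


Formula: SS = z * sigma_d * sqrt(LT)
sqrt(LT) = sqrt(7) = 2.6458
SS = 1.28 * 49.6 * 2.6458
SS = 168.0 units

168.0 units


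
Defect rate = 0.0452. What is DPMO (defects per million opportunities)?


DPMO = defect_rate * 1000000 = 0.0452 * 1000000

45200


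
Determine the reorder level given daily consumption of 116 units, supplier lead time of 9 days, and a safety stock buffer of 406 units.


Formula: ROP = (Daily Demand * Lead Time) + Safety Stock
Demand during lead time = 116 * 9 = 1044 units
ROP = 1044 + 406 = 1450 units

1450 units


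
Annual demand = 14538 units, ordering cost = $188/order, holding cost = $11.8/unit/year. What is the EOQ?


Formula: EOQ = sqrt(2 * D * S / H)
Numerator: 2 * 14538 * 188 = 5466288
2DS/H = 5466288 / 11.8 = 463244.7
EOQ = sqrt(463244.7) = 680.6 units

680.6 units


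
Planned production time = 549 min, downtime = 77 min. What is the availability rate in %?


Formula: Availability = (Planned Time - Downtime) / Planned Time * 100
Uptime = 549 - 77 = 472 min
Availability = 472 / 549 * 100 = 86.0%

86.0%


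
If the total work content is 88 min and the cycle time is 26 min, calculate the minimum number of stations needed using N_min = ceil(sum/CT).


Formula: N_min = ceil(Sum of Task Times / Cycle Time)
N_min = ceil(88 min / 26 min) = ceil(3.3846)
N_min = 4 stations

4


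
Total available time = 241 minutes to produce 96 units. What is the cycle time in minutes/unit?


Formula: CT = Available Time / Number of Units
CT = 241 min / 96 units
CT = 2.51 min/unit

2.51 min/unit


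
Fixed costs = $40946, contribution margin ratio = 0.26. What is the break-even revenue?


Formula: BER = Fixed Costs / Contribution Margin Ratio
BER = $40946 / 0.26
BER = $157484.62 (to the nearest cent)

$157484.62


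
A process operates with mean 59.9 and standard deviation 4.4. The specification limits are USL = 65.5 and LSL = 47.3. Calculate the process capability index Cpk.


Cpu = (65.5 - 59.9) / (3 * 4.4) = 0.42
Cpl = (59.9 - 47.3) / (3 * 4.4) = 0.95
Cpk = min(0.42, 0.95) = 0.42

0.42


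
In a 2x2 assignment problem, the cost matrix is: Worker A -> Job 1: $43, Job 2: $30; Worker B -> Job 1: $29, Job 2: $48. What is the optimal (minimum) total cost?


Option 1: A->1 + B->2 = $43 + $48 = $91
Option 2: A->2 + B->1 = $30 + $29 = $59
Min cost = min($91, $59) = $59

$59


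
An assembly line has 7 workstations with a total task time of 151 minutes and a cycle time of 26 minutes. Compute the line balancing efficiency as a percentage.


Formula: Efficiency = Sum of Task Times / (N_stations * CT) * 100
Total station capacity = 7 stations * 26 min = 182 min
Efficiency = 151 / 182 * 100 = 83.0%

83.0%


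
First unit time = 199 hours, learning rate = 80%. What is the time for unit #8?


Formula: T_n = T_1 * (learning_rate)^(log2(n)) where learning_rate = rate/100
Doublings = log2(8) = 3
T_n = 199 * 0.8^3
T_n = 199 * 0.512 = 101.9 hours

101.9 hours


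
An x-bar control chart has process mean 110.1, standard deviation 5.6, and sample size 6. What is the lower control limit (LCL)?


LCL = 110.1 - 3 * 5.6 / sqrt(6)

103.24


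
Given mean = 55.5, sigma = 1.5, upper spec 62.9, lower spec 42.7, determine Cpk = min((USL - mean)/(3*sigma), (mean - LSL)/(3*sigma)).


Cpu = (62.9 - 55.5) / (3 * 1.5) = 1.64
Cpl = (55.5 - 42.7) / (3 * 1.5) = 2.84
Cpk = min(1.64, 2.84) = 1.64

1.64


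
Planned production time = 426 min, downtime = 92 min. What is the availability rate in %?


Formula: Availability = (Planned Time - Downtime) / Planned Time * 100
Uptime = 426 - 92 = 334 min
Availability = 334 / 426 * 100 = 78.4%

78.4%


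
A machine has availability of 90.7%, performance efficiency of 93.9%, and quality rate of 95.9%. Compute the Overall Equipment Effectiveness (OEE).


Formula: OEE = Availability * Performance * Quality / 10000
A * P = 90.7% * 93.9% / 100 = 85.17%
OEE = 85.17% * 95.9% / 100 = 81.7%

81.7%


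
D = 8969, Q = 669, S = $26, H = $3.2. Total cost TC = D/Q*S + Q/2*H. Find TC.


TC = 8969/669 * 26 + 669/2 * 3.2

$1418.97


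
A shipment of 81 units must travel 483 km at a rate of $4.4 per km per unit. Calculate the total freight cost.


TC = dist * cost * units = 483 * 4.4 * 81 = $172141.20

$172141.20


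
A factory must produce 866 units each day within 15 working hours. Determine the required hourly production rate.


Formula: Production Rate = Daily Demand / Available Hours
Rate = 866 units/day / 15 hours/day
Rate = 57.7 units/hour

57.7 units/hour


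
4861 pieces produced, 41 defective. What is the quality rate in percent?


Formula: Quality Rate = Good Pieces / Total Pieces * 100
Good pieces = 4861 - 41 = 4820
QR = 4820 / 4861 * 100 = 99.2%

99.2%


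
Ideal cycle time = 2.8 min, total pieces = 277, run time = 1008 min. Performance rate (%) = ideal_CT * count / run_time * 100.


Formula: Performance = (Ideal CT * Total Count) / Run Time * 100
Ideal output time = 2.8 * 277 = 775.6 min
Performance = 775.6 / 1008 * 100 = 76.9%

76.9%


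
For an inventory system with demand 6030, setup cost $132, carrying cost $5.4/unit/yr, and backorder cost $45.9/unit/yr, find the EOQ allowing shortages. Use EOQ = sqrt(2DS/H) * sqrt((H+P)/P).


Formula: EOQ* = sqrt(2DS/H) * sqrt((H+P)/P)
Base EOQ = sqrt(2*6030*132/5.4) = 542.95 units
Correction = sqrt((5.4+45.9)/45.9) = 1.05719
EOQ* = 542.95 * 1.05719 = 574.0 units

574.0 units


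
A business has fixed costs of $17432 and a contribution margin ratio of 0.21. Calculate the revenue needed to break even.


Formula: BER = Fixed Costs / Contribution Margin Ratio
BER = $17432 / 0.21
BER = $83009.52 (to the nearest cent)

$83009.52


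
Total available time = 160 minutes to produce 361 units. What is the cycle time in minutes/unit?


Formula: CT = Available Time / Number of Units
CT = 160 min / 361 units
CT = 0.44 min/unit

0.44 min/unit


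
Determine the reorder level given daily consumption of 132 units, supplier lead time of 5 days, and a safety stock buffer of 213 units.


Formula: ROP = (Daily Demand * Lead Time) + Safety Stock
Demand during lead time = 132 * 5 = 660 units
ROP = 660 + 213 = 873 units

873 units


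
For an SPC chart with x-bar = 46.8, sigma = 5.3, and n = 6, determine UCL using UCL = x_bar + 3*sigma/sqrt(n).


UCL = 46.8 + 3 * 5.3 / sqrt(6)

53.29


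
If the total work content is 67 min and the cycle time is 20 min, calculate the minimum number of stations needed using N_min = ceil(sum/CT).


Formula: N_min = ceil(Sum of Task Times / Cycle Time)
N_min = ceil(67 min / 20 min) = ceil(3.35)
N_min = 4 stations

4


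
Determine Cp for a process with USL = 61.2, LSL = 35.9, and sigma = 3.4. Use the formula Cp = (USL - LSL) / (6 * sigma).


Cp = (61.2 - 35.9) / (6 * 3.4)

1.24


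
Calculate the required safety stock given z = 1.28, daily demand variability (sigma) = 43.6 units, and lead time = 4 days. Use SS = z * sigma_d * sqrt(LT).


Formula: SS = z * sigma_d * sqrt(LT)
sqrt(LT) = sqrt(4) = 2.0
SS = 1.28 * 43.6 * 2.0
SS = 111.6 units

111.6 units


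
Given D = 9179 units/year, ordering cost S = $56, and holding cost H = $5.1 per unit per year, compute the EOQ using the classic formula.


Formula: EOQ = sqrt(2 * D * S / H)
Numerator: 2 * 9179 * 56 = 1028048
2DS/H = 1028048 / 5.1 = 201578.0
EOQ = sqrt(201578.0) = 449.0 units

449.0 units


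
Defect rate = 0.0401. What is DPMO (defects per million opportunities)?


DPMO = defect_rate * 1000000 = 0.0401 * 1000000

40100


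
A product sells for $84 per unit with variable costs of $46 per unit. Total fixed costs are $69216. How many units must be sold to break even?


Formula: BEQ = Fixed Costs / (Price - Variable Cost)
Contribution margin = $84 - $46 = $38/unit
BEQ = ceil($69216 / $38/unit) = ceil(1821.47) = 1822 units

1822 units


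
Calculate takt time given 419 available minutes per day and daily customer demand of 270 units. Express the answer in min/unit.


Formula: Takt Time = Available Production Time / Customer Demand
Takt = 419 min/day / 270 units/day
Takt = 1.55 min/unit

1.55 min/unit


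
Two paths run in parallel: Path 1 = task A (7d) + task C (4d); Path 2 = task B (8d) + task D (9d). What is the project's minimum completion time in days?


Path 1 = 7 + 4 = 11 days
Path 2 = 8 + 9 = 17 days
Duration = max(11, 17) = 17 days

17 days


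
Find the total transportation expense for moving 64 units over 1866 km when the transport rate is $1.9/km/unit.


TC = dist * cost * units = 1866 * 1.9 * 64 = $226905.60

$226905.60


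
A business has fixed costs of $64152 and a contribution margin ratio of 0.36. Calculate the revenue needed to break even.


Formula: BER = Fixed Costs / Contribution Margin Ratio
BER = $64152 / 0.36
BER = $178200.00 (to the nearest cent)

$178200.00


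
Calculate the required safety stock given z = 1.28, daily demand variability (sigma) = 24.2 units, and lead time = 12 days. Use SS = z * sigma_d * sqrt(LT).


Formula: SS = z * sigma_d * sqrt(LT)
sqrt(LT) = sqrt(12) = 3.4641
SS = 1.28 * 24.2 * 3.4641
SS = 107.3 units

107.3 units


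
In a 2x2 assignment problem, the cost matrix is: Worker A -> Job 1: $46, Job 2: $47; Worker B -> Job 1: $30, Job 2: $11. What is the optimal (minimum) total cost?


Option 1: A->1 + B->2 = $46 + $11 = $57
Option 2: A->2 + B->1 = $47 + $30 = $77
Min cost = min($57, $77) = $57

$57


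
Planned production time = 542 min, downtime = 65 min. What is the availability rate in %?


Formula: Availability = (Planned Time - Downtime) / Planned Time * 100
Uptime = 542 - 65 = 477 min
Availability = 477 / 542 * 100 = 88.0%

88.0%


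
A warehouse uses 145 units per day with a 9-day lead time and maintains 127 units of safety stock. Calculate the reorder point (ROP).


Formula: ROP = (Daily Demand * Lead Time) + Safety Stock
Demand during lead time = 145 * 9 = 1305 units
ROP = 1305 + 127 = 1432 units

1432 units


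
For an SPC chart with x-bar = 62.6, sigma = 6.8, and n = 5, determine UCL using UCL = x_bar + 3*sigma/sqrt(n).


UCL = 62.6 + 3 * 6.8 / sqrt(5)

71.72


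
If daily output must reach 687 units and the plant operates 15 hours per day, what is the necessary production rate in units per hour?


Formula: Production Rate = Daily Demand / Available Hours
Rate = 687 units/day / 15 hours/day
Rate = 45.8 units/hour

45.8 units/hour


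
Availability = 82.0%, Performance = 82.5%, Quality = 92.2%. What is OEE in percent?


Formula: OEE = Availability * Performance * Quality / 10000
A * P = 82.0% * 82.5% / 100 = 67.65%
OEE = 67.65% * 92.2% / 100 = 62.4%

62.4%


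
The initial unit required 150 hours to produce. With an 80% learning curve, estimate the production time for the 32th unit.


Formula: T_n = T_1 * (learning_rate)^(log2(n)) where learning_rate = rate/100
Doublings = log2(32) = 5
T_n = 150 * 0.8^5
T_n = 150 * 0.3277 = 49.2 hours

49.2 hours


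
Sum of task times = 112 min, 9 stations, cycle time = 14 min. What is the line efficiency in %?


Formula: Efficiency = Sum of Task Times / (N_stations * CT) * 100
Total station capacity = 9 stations * 14 min = 126 min
Efficiency = 112 / 126 * 100 = 88.9%

88.9%


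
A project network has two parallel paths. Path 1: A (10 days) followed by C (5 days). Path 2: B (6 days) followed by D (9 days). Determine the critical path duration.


Path 1 = 10 + 5 = 15 days
Path 2 = 6 + 9 = 15 days
Duration = max(15, 15) = 15 days

15 days


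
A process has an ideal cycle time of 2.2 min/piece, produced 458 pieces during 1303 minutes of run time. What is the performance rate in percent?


Formula: Performance = (Ideal CT * Total Count) / Run Time * 100
Ideal output time = 2.2 * 458 = 1007.6 min
Performance = 1007.6 / 1303 * 100 = 77.3%

77.3%


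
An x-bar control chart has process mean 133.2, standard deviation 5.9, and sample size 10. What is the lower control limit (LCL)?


LCL = 133.2 - 3 * 5.9 / sqrt(10)

127.6


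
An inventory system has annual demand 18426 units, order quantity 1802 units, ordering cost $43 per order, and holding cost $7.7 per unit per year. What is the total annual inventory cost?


TC = 18426/1802 * 43 + 1802/2 * 7.7

$7377.39


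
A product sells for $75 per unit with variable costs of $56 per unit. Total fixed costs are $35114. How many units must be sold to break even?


Formula: BEQ = Fixed Costs / (Price - Variable Cost)
Contribution margin = $75 - $56 = $19/unit
BEQ = ceil($35114 / $19/unit) = ceil(1848.11) = 1849 units

1849 units


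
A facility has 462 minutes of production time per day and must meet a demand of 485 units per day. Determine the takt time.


Formula: Takt Time = Available Production Time / Customer Demand
Takt = 462 min/day / 485 units/day
Takt = 0.95 min/unit

0.95 min/unit


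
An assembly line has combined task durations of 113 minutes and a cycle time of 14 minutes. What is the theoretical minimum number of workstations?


Formula: N_min = ceil(Sum of Task Times / Cycle Time)
N_min = ceil(113 min / 14 min) = ceil(8.0714)
N_min = 9 stations

9


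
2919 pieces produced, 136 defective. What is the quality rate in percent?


Formula: Quality Rate = Good Pieces / Total Pieces * 100
Good pieces = 2919 - 136 = 2783
QR = 2783 / 2919 * 100 = 95.3%

95.3%


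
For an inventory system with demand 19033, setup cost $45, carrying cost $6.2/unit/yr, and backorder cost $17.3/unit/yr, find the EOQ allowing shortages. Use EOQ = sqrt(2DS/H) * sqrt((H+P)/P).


Formula: EOQ* = sqrt(2DS/H) * sqrt((H+P)/P)
Base EOQ = sqrt(2*19033*45/6.2) = 525.63 units
Correction = sqrt((6.2+17.3)/17.3) = 1.1655
EOQ* = 525.63 * 1.1655 = 612.6 units

612.6 units


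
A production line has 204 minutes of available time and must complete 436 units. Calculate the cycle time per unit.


Formula: CT = Available Time / Number of Units
CT = 204 min / 436 units
CT = 0.47 min/unit

0.47 min/unit
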